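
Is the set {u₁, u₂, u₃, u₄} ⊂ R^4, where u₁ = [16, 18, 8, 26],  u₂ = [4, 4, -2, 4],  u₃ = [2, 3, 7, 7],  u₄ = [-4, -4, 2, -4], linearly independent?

The matrix [u₁|u₂|u₃|u₄] has determinant 0.
A zero determinant means the columns are linearly dependent.

linearly dependent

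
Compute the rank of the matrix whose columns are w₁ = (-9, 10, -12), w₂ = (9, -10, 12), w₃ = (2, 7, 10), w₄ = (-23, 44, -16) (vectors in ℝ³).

rank 2

Form the matrix with w₁, w₂, w₃, w₄ as columns and reduce.
Exactly 2 pivots survive; hence the rank is 2.
(With 4 elements in a 3-dimensional space the rank is at most 3.)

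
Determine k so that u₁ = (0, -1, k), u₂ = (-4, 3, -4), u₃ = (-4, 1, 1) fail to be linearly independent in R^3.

The vectors are dependent exactly when the determinant of the matrix with rows u₁, u₂, u₃ vanishes.
The determinant works out to 8*k - 20.
Setting this to zero gives k = 5/2.

k = 5/2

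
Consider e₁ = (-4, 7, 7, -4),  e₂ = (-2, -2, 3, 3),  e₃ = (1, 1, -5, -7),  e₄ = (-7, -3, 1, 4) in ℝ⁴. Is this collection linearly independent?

Row-reduce the matrix whose columns are e₁, e₂, e₃, e₄.
The reduction yields 4 nonzero rows, so the rank is 4.
Since rank = 4 (the number of vectors), the set is linearly independent.

linearly independent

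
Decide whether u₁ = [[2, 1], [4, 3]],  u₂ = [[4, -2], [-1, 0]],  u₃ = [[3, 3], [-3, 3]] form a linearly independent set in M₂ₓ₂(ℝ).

Take coordinates with respect to the standard basis {E₁₁, E₁₂, E₂₁, E₂₂}.
Place the vectors as rows of a 3×4 matrix and reduce to echelon form.
The reduction yields 3 nonzero rows, so the rank is 3.
Since rank = 3 (the number of vectors), the set is linearly independent.

linearly independent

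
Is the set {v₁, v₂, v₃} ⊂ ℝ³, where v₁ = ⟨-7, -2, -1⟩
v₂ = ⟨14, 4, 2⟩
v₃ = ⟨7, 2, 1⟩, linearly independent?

linearly dependent

Row-reduce the matrix whose columns are v₁, v₂, v₃.
The reduction yields 1 nonzero row, so the rank is 1.
Since rank 1 < 3, the set is linearly dependent.
Indeed 2v₁ + v₂ = 0.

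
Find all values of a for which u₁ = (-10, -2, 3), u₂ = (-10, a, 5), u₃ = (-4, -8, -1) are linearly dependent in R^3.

a = 50/11

The vectors are dependent exactly when the determinant of the matrix with rows u₁, u₂, u₃ vanishes.
The determinant works out to 22*a - 100.
Setting this to zero gives a = 50/11.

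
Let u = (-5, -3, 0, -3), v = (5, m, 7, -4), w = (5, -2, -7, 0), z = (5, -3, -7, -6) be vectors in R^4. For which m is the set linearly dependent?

Dependence holds iff the 4×4 matrix [u v w z] is singular.
Cofactor expansion gives det = 1330 - 210*m.
Setting this to zero gives m = 19/3.

m = 19/3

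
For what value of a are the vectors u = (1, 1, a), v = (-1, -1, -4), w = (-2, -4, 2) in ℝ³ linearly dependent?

Dependence holds iff the 3×3 matrix [u v w] is singular.
Cofactor expansion gives det = 2*a - 8.
Setting this to zero gives a = 4.

a = 4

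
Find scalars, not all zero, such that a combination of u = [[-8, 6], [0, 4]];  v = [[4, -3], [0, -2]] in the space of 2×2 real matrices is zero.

u + 2v = 0

Take coordinates with respect to {E₁₁, E₁₂, E₂₁, E₂₂}.
Write the vectors as columns of a matrix and find a nonzero vector in its null space.
One solution (up to scaling) is (1, 2).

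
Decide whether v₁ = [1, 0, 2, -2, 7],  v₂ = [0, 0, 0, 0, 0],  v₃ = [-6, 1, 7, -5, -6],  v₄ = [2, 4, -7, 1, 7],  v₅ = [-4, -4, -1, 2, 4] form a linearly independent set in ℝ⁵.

One of the vectors is the zero vector, so the set is linearly dependent.

linearly dependent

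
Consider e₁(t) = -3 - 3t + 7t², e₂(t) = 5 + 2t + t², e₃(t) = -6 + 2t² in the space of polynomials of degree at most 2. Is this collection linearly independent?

linearly independent

Write each element as a coordinate vector in ℝ³ using {1, t, t²}.
Place the vectors as rows of a 3×3 matrix and reduce to echelon form.
The reduction yields 3 nonzero rows, so the rank is 3.
Since rank = 3 (the number of vectors), the set is linearly independent.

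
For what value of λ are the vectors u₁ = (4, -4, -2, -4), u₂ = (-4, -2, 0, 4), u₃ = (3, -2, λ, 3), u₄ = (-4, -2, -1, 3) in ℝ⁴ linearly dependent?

The set is linearly dependent precisely when det[u₁; u₂; u₃; u₄] = 0.
Expanding, det = 24*λ - 116.
This vanishes exactly when λ = 29/6.

λ = 29/6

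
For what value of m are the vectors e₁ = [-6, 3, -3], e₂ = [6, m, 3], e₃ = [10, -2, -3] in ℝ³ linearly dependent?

Dependence holds iff the 3×3 matrix [e₁ e₂ e₃] is singular.
Cofactor expansion gives det = 48*m + 144.
Solving 48*m + 144 = 0 yields m = -3.

m = -3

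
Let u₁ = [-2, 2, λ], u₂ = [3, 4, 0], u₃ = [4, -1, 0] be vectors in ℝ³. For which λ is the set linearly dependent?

λ = 0

Place the vectors as rows of a 3×3 matrix; dependence ⇔ determinant zero.
Cofactor expansion gives det = -19*λ.
Solving -19*λ = 0 yields λ = 0.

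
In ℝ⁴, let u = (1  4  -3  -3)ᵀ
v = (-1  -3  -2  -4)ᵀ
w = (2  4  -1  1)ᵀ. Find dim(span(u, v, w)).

Row-reduce the 3×4 matrix with these as rows.
Exactly 3 pivots survive; hence the rank is 3.

dim = 3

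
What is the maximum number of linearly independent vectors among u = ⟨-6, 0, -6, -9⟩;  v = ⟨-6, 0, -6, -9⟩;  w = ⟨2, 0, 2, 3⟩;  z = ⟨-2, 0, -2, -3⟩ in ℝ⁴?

Form the matrix with u, v, w, z as columns and reduce.
Reduction leaves 1 leading entry, giving rank 1.

1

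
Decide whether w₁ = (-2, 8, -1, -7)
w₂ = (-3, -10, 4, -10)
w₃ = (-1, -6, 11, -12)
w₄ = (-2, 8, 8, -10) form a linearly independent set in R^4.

Form the 4×4 matrix with these as columns; its determinant is 2268.
A nonzero determinant means the columns are linearly independent.

linearly independent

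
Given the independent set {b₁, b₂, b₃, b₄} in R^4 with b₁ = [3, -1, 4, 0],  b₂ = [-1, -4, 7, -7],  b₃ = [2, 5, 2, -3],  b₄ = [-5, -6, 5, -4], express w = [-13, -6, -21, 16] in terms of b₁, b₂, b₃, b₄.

Solve the system with b₁, b₂, b₃, b₄ as columns and w as the right-hand side.
Row-reducing the augmented matrix gives the unique coefficients (α₁, …, α₄) = (-2, -2, -2, 1).

w = -2b₁ - 2b₂ - 2b₃ + b₄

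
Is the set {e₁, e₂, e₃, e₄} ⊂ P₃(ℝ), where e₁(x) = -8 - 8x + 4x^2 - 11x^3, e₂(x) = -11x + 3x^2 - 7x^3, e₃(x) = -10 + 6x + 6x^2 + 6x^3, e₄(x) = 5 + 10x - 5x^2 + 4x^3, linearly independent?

linearly independent

Write each element as a coordinate vector in ℝ⁴ using {1, x, …, x^3}.
The matrix [e₁|e₂|e₃|e₄] has determinant -1902.
A nonzero determinant means the columns are linearly independent.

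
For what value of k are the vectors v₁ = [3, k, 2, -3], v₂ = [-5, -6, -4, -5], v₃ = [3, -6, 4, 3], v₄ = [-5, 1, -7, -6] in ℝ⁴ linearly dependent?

Dependence holds iff the 4×4 matrix [v₁ v₂ v₃ v₄] is singular.
The determinant works out to -8*k - 480.
Setting this to zero gives k = -60.

k = -60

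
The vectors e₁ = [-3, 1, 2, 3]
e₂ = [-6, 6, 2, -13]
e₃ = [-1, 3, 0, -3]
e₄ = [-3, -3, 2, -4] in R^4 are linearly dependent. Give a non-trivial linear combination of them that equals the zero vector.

Write the vectors as columns of a matrix and find a nonzero vector in its null space.
One solution (up to scaling) is (0, 1, -3, -1).

e₂ - 3e₃ - e₄ = 0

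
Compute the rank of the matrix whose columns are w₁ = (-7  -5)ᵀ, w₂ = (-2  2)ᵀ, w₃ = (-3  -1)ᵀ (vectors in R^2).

Apply Gaussian elimination to the matrix whose rows are w₁, w₂, w₃.
There are 2 pivot columns, so rank = 2.
(With 3 elements in a 2-dimensional space the rank is at most 2.)

2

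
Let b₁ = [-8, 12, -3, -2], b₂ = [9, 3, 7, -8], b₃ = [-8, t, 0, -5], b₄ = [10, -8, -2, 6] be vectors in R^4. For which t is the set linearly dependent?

Place the vectors as rows of a 4×4 matrix; dependence ⇔ determinant zero.
The determinant works out to 4218 - 370*t.
Setting this to zero gives t = 57/5.

t = 57/5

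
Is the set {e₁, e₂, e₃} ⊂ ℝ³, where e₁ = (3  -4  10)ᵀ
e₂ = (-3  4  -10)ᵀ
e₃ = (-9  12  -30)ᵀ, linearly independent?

linearly dependent

Place the vectors as rows of a 3×3 matrix and reduce to echelon form.
The reduction yields 1 nonzero row, so the rank is 1.
Since rank 1 < 3, the set is linearly dependent.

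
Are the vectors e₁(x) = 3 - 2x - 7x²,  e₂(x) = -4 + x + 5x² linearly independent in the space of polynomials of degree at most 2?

linearly independent

Write each element as a coordinate vector in ℝ³ using {1, x, x²}.
Place the vectors as rows of a 2×3 matrix and reduce to echelon form.
The reduction yields 2 nonzero rows, so the rank is 2.
Since rank = 2 (the number of vectors), the set is linearly independent.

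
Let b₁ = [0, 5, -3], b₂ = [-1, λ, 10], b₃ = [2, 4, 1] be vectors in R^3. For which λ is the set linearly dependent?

Dependence holds iff the 3×3 matrix [b₁ b₂ b₃] is singular.
Cofactor expansion gives det = 6*λ + 117.
Solving 6*λ + 117 = 0 yields λ = -39/2.

λ = -39/2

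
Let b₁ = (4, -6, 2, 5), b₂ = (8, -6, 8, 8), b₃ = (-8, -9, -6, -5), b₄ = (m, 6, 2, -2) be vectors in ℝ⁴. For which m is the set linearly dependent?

The set is linearly dependent precisely when det[b₁; b₂; b₃; b₄] = 0.
Expanding, det = -288*m - 96.
This vanishes exactly when m = -1/3.

m = -1/3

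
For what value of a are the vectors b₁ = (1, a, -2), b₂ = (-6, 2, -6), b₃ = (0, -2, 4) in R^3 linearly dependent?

Place the vectors as rows of a 3×3 matrix; dependence ⇔ determinant zero.
Cofactor expansion gives det = 24*a - 28.
Setting this to zero gives a = 7/6.

a = 7/6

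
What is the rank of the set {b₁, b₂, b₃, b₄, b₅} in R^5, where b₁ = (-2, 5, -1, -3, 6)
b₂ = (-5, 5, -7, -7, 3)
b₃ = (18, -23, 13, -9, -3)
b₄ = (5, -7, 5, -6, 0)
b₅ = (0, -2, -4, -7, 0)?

rank 4

Apply Gaussian elimination to the matrix whose rows are b₁, b₂, b₃, b₄, b₅.
There are 4 pivot columns, so rank = 4.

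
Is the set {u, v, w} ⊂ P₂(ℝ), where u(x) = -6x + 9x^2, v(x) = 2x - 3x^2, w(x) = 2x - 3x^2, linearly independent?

linearly dependent

Take coordinates with respect to the standard basis {1, x, x^2}.
Form the 3×3 matrix with these as columns; its determinant is 0.
A zero determinant means the columns are linearly dependent.
Indeed u + 3v = 0.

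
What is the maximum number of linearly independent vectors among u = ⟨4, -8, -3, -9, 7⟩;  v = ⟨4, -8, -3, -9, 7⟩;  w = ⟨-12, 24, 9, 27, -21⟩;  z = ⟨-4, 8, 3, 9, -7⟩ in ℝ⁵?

Apply Gaussian elimination to the matrix whose rows are u, v, w, z.
There is 1 pivot column, so rank = 1.

1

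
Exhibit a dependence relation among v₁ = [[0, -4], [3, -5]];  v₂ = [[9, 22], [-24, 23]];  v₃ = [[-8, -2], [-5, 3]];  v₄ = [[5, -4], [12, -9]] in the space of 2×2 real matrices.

v₁ + v₂ + 3v₃ + 3v₄ = 0

Write each element as a vector in ℝ⁴ using {E₁₁, E₁₂, E₂₁, E₂₂}.
Row-reduce the matrix with v₁, v₂, v₃, v₄ as columns; the null space gives the coefficients.
One solution (up to scaling) is (1, 1, 3, 3).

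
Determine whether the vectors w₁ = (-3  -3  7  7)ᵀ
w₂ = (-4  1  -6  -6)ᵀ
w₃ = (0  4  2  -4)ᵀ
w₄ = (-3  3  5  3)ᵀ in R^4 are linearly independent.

linearly independent

The matrix [w₁|w₂|w₃|w₄] has determinant -1048.
A nonzero determinant means the columns are linearly independent.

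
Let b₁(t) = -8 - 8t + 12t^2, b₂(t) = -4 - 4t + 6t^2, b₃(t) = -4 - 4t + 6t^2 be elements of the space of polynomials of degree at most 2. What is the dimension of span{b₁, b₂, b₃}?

Represent each element by its coordinate vector in ℝ³.
Put the 3×3 matrix [b₁|b₂|b₃] into echelon form.
The echelon form has 1 nonzero row, so the rank is 1.

dim = 1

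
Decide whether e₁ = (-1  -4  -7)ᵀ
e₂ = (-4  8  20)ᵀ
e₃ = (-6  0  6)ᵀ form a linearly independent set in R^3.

Row-reduce the matrix whose columns are e₁, e₂, e₃.
The reduction yields 2 nonzero rows, so the rank is 2.
Since rank 2 < 3, the set is linearly dependent.

linearly dependent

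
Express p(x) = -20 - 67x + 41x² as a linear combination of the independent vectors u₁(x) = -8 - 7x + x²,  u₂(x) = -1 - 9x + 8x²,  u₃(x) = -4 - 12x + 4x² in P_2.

p = u₁ + 4u₂ + 2u₃

Take coordinate vectors relative to {1, x, x²}.
Write p = a₁u₁ + … + a₃u₃ and equate components.
The system has the unique solution (a₁, a₂, a₃) = (1, 4, 2).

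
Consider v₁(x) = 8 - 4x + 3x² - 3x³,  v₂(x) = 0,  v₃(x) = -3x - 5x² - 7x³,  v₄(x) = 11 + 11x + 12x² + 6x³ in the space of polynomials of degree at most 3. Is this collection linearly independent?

Write each element as a coordinate vector in ℝ⁴ using {1, x, …, x³}.
One of the vectors is the zero vector, so the set is linearly dependent.

linearly dependent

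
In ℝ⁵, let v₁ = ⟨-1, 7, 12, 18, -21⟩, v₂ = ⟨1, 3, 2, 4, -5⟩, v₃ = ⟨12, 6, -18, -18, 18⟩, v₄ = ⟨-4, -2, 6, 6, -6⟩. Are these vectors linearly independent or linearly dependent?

Row-reduce the matrix whose columns are v₁, v₂, v₃, v₄.
The reduction yields 2 nonzero rows, so the rank is 2.
Since rank 2 < 4, the set is linearly dependent.

linearly dependent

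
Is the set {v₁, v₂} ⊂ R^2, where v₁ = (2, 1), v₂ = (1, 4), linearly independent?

linearly independent

Row-reduce the matrix whose columns are v₁, v₂.
The reduction yields 2 nonzero rows, so the rank is 2.
Since rank = 2 (the number of vectors), the set is linearly independent.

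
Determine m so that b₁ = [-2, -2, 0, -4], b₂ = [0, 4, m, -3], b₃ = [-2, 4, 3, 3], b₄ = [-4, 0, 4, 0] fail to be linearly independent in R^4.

Place the vectors as rows of a 4×4 matrix; dependence ⇔ determinant zero.
The determinant works out to 40*m + 104.
This vanishes exactly when m = -13/5.

m = -13/5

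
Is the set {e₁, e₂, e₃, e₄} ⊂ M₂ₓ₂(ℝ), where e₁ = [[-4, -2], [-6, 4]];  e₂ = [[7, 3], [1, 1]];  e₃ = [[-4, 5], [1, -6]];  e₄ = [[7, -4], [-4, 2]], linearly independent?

linearly independent

Write each element as a coordinate vector in ℝ⁴ using {E₁₁, E₁₂, E₂₁, E₂₂}.
Form the 4×4 matrix with these as columns; its determinant is 1860.
A nonzero determinant means the columns are linearly independent.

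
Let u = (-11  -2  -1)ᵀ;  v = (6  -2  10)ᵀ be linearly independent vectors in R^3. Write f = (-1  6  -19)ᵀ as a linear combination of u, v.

Solve the system with u, v as columns and f as the right-hand side.
Back-substitution yields (a₁, a₂) = (-1, -2).

f = -u - 2v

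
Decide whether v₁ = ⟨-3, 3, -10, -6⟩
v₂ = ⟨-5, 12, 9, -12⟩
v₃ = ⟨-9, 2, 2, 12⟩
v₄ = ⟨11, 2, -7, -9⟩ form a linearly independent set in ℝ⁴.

linearly independent

Place the vectors as rows of a 4×4 matrix and reduce to echelon form.
The reduction yields 4 nonzero rows, so the rank is 4.
Since rank = 4 (the number of vectors), the set is linearly independent.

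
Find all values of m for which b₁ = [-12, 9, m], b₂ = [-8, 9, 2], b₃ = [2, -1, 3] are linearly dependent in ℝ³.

Place the vectors as rows of a 3×3 matrix; dependence ⇔ determinant zero.
Expanding, det = -10*m - 96.
Solving -10*m - 96 = 0 yields m = -48/5.

m = -48/5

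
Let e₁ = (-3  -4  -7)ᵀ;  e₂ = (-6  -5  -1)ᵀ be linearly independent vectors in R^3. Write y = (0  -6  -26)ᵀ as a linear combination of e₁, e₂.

Solve the system with e₁, e₂ as columns and y as the right-hand side.
Row-reducing the augmented matrix gives the unique coefficients (c₁, c₂) = (4, -2).

y = 4e₁ - 2e₂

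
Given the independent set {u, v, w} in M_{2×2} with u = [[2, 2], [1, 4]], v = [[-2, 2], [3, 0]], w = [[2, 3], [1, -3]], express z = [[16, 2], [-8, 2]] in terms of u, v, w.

z = 2u - 4v + 2w

Identify each element with its coordinate vector in ℝ⁴ via {E₁₁, E₁₂, E₂₁, E₂₂}.
Since u, v, w are independent, the coefficients expressing z are uniquely determined by a linear system.
The system has the unique solution (a₁, a₂, a₃) = (2, -4, 2).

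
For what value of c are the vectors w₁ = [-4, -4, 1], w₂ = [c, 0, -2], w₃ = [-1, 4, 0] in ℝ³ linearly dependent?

c = 10

Dependence holds iff the 3×3 matrix [w₁ w₂ w₃] is singular.
The determinant works out to 4*c - 40.
Setting this to zero gives c = 10.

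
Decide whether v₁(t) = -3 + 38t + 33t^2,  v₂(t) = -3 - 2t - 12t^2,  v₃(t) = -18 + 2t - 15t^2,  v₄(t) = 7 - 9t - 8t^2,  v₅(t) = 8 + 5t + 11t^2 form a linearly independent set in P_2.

Write each element as a coordinate vector in ℝ³ using {1, t, t^2}.
There are 5 vectors in a 3-dimensional space, so they cannot be linearly independent.

linearly dependent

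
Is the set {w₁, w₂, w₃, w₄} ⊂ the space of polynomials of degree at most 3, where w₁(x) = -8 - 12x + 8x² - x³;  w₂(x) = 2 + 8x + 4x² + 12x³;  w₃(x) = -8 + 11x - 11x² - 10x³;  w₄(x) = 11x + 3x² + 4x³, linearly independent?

Take coordinates with respect to the standard basis {1, x, …, x³}.
Place the vectors as rows of a 4×4 matrix and reduce to echelon form.
The reduction yields 4 nonzero rows, so the rank is 4.
Since rank = 4 (the number of vectors), the set is linearly independent.

linearly independent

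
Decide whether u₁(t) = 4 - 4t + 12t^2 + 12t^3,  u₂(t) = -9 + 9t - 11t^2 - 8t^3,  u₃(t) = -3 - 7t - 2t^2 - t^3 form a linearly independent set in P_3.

linearly independent

Take coordinates with respect to the standard basis {1, t, …, t^3}.
Row-reduce the matrix whose columns are u₁, u₂, u₃.
The reduction yields 3 nonzero rows, so the rank is 3.
Since rank = 3 (the number of vectors), the set is linearly independent.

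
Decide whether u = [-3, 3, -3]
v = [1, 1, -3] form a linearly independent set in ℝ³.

linearly independent

Place the vectors as rows of a 2×3 matrix and reduce to echelon form.
The reduction yields 2 nonzero rows, so the rank is 2.
Since rank = 2 (the number of vectors), the set is linearly independent.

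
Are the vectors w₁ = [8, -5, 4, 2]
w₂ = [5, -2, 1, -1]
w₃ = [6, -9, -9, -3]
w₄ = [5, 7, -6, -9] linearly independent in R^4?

linearly independent

Form the 4×4 matrix with these as columns; its determinant is -1035.
A nonzero determinant means the columns are linearly independent.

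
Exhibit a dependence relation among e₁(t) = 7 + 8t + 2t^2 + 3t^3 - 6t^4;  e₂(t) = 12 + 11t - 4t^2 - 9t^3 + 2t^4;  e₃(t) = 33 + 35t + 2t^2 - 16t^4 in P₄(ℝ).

3e₁ + e₂ - e₃ = 0

Pass to coordinate vectors relative to the basis {1, t, …, t^4}.
Row-reduce the matrix with e₁, e₂, e₃ as columns; the null space gives the coefficients.
A generator of the null space is (3, 1, -1).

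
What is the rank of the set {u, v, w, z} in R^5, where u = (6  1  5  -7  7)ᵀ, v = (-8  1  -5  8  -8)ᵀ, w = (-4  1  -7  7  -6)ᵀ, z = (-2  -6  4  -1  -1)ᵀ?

rank 3

Form the matrix with u, v, w, z as columns and reduce.
Reduction leaves 3 leading entries, giving rank 3.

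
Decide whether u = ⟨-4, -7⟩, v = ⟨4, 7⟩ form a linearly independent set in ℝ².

linearly dependent

Form the 2×2 matrix with these as columns; its determinant is 0.
A zero determinant means the columns are linearly dependent.
Indeed u + v = 0.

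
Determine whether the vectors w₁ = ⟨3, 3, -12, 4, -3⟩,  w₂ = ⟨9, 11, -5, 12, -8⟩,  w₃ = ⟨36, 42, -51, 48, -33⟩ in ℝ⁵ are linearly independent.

linearly dependent

Place the vectors as rows of a 3×5 matrix and reduce to echelon form.
The reduction yields 2 nonzero rows, so the rank is 2.
Since rank 2 < 3, the set is linearly dependent.
Indeed 3w₁ + 3w₂ - w₃ = 0.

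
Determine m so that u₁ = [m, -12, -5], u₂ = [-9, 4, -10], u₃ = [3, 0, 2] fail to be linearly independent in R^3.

Dependence holds iff the 3×3 matrix [u₁ u₂ u₃] is singular.
Expanding, det = 8*m + 204.
This vanishes exactly when m = -51/2.

m = -51/2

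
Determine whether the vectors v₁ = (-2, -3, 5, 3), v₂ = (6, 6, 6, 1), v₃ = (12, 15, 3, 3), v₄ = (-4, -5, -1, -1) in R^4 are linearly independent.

linearly dependent

Place the vectors as rows of a 4×4 matrix and reduce to echelon form.
The reduction yields 3 nonzero rows, so the rank is 3.
Since rank 3 < 4, the set is linearly dependent.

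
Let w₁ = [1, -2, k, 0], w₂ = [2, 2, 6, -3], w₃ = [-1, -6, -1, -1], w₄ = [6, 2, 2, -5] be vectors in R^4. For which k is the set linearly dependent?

k = -23/5

The vectors are dependent exactly when the determinant of the matrix with rows w₁, w₂, w₃, w₄ vanishes.
Cofactor expansion gives det = -60*k - 276.
Setting this to zero gives k = -23/5.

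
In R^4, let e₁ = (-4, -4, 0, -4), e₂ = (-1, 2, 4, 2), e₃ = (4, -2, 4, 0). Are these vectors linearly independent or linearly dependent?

Place the vectors as rows of a 3×4 matrix and reduce to echelon form.
The reduction yields 3 nonzero rows, so the rank is 3.
Since rank = 3 (the number of vectors), the set is linearly independent.

linearly independent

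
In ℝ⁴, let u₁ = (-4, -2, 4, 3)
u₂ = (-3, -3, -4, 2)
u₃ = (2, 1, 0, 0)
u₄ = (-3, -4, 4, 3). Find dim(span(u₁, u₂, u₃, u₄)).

Row-reduce the 4×4 matrix with these as rows.
The echelon form has 4 nonzero rows, so the rank is 4.

dim = 4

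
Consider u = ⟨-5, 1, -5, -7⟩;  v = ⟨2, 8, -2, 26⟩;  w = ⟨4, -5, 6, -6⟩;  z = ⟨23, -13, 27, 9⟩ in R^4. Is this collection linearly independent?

Form the 4×4 matrix with these as columns; its determinant is 0.
A zero determinant means the columns are linearly dependent.
Indeed 2u + v + 2w = 0.

linearly dependent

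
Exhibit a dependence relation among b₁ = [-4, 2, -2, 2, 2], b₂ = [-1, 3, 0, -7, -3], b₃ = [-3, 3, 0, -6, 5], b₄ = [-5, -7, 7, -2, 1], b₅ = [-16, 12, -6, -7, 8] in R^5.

Row-reduce the matrix with b₁, b₂, b₃, b₄, b₅ as columns; the null space gives the coefficients.
The free variable yields coefficients (3, 1, 1, 0, -1) (any nonzero multiple also works).

3b₁ + b₂ + b₃ - b₅ = 0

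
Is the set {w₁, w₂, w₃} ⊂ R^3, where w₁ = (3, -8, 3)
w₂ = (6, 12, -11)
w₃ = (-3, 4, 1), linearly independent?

linearly independent

Place the vectors as rows of a 3×3 matrix and reduce to echelon form.
The reduction yields 3 nonzero rows, so the rank is 3.
Since rank = 3 (the number of vectors), the set is linearly independent.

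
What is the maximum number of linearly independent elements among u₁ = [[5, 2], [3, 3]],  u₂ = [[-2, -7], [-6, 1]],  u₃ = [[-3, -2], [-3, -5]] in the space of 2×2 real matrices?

3

Represent each element by its coordinate vector in ℝ⁴.
Apply Gaussian elimination to the matrix whose rows are u₁, u₂, u₃.
Reduction leaves 3 leading entries, giving rank 3.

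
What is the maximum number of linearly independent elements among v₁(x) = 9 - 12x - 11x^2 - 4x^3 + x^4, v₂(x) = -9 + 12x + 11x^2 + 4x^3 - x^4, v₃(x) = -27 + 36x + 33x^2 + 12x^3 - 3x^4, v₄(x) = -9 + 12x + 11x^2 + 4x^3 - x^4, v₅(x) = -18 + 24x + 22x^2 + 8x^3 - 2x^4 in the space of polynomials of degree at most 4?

Pass to coordinate vectors with respect to the basis {1, x, …, x^4}.
Form the matrix with v₁, v₂, v₃, v₄, v₅ as columns and reduce.
The echelon form has 1 nonzero row, so the rank is 1.

1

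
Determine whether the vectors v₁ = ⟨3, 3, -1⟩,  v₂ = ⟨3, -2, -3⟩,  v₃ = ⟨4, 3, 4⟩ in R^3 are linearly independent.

linearly independent

Row-reduce the matrix whose columns are v₁, v₂, v₃.
The reduction yields 3 nonzero rows, so the rank is 3.
Since rank = 3 (the number of vectors), the set is linearly independent.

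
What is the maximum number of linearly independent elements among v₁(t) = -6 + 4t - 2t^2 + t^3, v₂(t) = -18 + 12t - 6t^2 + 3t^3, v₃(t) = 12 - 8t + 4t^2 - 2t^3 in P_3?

Represent each element by its coordinate vector in ℝ⁴.
Put the 4×3 matrix [v₁|v₂|v₃] into echelon form.
Reduction leaves 1 leading entry, giving rank 1.

1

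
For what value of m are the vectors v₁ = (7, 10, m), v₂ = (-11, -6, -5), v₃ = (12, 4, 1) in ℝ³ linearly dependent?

The set is linearly dependent precisely when det[v₁; v₂; v₃] = 0.
Expanding, det = 28*m - 392.
Setting this to zero gives m = 14.

m = 14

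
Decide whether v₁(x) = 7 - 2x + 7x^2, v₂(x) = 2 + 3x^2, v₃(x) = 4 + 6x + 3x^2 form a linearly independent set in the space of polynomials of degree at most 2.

Write each element as a coordinate vector in ℝ³ using {1, x, x^2}.
Row-reduce the matrix whose columns are v₁, v₂, v₃.
The reduction yields 3 nonzero rows, so the rank is 3.
Since rank = 3 (the number of vectors), the set is linearly independent.

linearly independent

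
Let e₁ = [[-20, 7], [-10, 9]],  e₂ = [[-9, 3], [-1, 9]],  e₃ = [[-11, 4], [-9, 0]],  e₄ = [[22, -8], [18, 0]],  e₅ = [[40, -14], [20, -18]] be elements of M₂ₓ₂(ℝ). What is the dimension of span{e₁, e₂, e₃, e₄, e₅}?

Pass to coordinate vectors with respect to the basis {E₁₁, E₁₂, E₂₁, E₂₂}.
Form the matrix with e₁, e₂, e₃, e₄, e₅ as columns and reduce.
There are 2 pivot columns, so rank = 2.
(With 5 elements in a 4-dimensional space the rank is at most 4.)

2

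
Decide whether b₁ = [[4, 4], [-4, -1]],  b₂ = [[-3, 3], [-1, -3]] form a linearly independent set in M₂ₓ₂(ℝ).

linearly independent

Take coordinates with respect to the standard basis {E₁₁, E₁₂, E₂₁, E₂₂}.
Row-reduce the matrix whose columns are b₁, b₂.
The reduction yields 2 nonzero rows, so the rank is 2.
Since rank = 2 (the number of vectors), the set is linearly independent.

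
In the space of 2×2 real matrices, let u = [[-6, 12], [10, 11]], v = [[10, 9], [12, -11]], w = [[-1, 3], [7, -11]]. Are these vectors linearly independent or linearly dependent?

linearly independent

Take coordinates with respect to the standard basis {E₁₁, E₁₂, E₂₁, E₂₂}.
Row-reduce the matrix whose columns are u, v, w.
The reduction yields 3 nonzero rows, so the rank is 3.
Since rank = 3 (the number of vectors), the set is linearly independent.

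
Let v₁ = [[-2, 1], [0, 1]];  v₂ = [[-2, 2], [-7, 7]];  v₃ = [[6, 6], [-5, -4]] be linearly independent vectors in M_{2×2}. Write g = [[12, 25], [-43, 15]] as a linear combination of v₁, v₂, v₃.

Take coordinate vectors relative to {E₁₁, E₁₂, E₂₁, E₂₂}.
Since v₁, v₂, v₃ are independent, the coefficients expressing g are uniquely determined by a linear system.
The system has the unique solution (c₁, c₂, c₃) = (-1, 4, 3).

g = -v₁ + 4v₂ + 3v₃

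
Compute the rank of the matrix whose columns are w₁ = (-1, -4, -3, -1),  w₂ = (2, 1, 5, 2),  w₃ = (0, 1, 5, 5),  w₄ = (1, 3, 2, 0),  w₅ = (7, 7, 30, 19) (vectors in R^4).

Row-reduce the 5×4 matrix with these as rows.
Exactly 4 pivots survive; hence the rank is 4.
(With 5 elements in a 4-dimensional space the rank is at most 4.)

rank 4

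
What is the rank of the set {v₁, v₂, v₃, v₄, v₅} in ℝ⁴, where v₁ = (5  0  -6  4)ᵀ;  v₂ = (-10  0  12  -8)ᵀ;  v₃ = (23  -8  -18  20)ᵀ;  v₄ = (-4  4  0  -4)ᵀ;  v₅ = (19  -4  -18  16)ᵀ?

Row-reduce the 5×4 matrix with these as rows.
There are 2 pivot columns, so rank = 2.
(With 5 elements in a 4-dimensional space the rank is at most 4.)

2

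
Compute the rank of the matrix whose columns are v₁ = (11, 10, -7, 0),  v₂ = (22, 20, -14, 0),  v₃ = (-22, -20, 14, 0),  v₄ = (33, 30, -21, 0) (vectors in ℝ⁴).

1

Put the 4×4 matrix [v₁|v₂|v₃|v₄] into echelon form.
Reduction leaves 1 leading entry, giving rank 1.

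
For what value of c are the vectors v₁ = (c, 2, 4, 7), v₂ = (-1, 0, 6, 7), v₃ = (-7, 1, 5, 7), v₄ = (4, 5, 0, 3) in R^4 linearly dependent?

c = -13

Dependence holds iff the 4×4 matrix [v₁ v₂ v₃ v₄] is singular.
The determinant works out to 17*c + 221.
This vanishes exactly when c = -13.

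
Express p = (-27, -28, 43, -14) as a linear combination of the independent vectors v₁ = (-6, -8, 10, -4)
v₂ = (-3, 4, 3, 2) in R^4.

p = 4v₁ + v₂

Set up the augmented matrix [v₁ | v₂ | p] and row-reduce.
Row-reducing the augmented matrix gives the unique coefficients (a₁, a₂) = (4, 1).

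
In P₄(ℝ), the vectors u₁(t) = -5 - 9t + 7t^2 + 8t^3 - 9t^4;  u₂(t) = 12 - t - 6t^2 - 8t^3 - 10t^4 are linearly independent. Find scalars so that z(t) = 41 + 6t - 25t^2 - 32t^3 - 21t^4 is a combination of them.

z = -u₁ + 3u₂

Identify each element with its coordinate vector in ℝ⁵ via {1, t, …, t^4}.
Since u₁, u₂ are independent, the coefficients expressing z are uniquely determined by a linear system.
Back-substitution yields (c₁, c₂) = (-1, 3).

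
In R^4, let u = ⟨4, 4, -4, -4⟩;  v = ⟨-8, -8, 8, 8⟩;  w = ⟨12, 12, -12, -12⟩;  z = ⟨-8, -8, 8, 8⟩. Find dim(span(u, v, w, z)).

1

Row-reduce the 4×4 matrix with these as rows.
There is 1 pivot column, so rank = 1.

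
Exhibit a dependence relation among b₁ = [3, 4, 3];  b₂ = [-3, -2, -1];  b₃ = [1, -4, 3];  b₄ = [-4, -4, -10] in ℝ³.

3b₁ + 2b₂ + b₃ + b₄ = 0

Solve the homogeneous system with b₁, b₂, b₃, b₄ as columns by row-reducing the coefficient matrix.
A generator of the null space is (3, 2, 1, 1).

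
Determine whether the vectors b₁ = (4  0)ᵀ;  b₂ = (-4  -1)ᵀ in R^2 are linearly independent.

linearly independent

Row-reduce the matrix whose columns are b₁, b₂.
The reduction yields 2 nonzero rows, so the rank is 2.
Since rank = 2 (the number of vectors), the set is linearly independent.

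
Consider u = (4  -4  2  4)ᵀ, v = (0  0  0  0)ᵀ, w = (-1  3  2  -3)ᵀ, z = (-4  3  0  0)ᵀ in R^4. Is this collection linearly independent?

linearly dependent

One of the vectors is the zero vector, so the set is linearly dependent.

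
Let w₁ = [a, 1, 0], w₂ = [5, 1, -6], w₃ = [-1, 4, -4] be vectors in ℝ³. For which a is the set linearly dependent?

a = -13/10

The vectors are dependent exactly when the determinant of the matrix with rows w₁, w₂, w₃ vanishes.
Cofactor expansion gives det = 20*a + 26.
This vanishes exactly when a = -13/10.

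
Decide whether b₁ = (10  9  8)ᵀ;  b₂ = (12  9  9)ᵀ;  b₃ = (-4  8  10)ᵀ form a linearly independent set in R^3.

The matrix [b₁|b₂|b₃] has determinant -168.
A nonzero determinant means the columns are linearly independent.

linearly independent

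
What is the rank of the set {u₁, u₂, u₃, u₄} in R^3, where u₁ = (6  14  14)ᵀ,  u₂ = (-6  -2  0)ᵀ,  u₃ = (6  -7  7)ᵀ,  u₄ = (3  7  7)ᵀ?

Apply Gaussian elimination to the matrix whose rows are u₁, u₂, u₃, u₄.
Exactly 3 pivots survive; hence the rank is 3.
(With 4 elements in a 3-dimensional space the rank is at most 3.)

rank 3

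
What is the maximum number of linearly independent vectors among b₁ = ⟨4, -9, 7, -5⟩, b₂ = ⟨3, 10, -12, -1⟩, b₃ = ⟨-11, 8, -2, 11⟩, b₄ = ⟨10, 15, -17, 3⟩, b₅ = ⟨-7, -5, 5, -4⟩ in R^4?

Form the matrix with b₁, b₂, b₃, b₄, b₅ as columns and reduce.
Reduction leaves 3 leading entries, giving rank 3.
(With 5 elements in a 4-dimensional space the rank is at most 4.)

3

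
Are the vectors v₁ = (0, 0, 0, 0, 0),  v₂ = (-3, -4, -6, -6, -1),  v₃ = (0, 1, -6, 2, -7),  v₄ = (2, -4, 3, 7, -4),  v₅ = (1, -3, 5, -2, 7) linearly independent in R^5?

linearly dependent

One of the vectors is the zero vector, so the set is linearly dependent.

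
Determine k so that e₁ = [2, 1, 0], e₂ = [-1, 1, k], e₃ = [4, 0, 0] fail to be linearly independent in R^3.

k = 0

The set is linearly dependent precisely when det[e₁; e₂; e₃] = 0.
Expanding, det = 4*k.
Solving 4*k = 0 yields k = 0.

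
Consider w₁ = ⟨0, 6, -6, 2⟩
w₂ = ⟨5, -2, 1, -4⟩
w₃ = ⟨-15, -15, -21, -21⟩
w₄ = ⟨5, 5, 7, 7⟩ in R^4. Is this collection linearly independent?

linearly dependent

One vector is a scalar multiple of another, so the set is dependent.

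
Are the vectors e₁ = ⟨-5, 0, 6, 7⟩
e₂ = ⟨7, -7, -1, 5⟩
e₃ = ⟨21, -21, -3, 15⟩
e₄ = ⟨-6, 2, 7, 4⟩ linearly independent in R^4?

Form the 4×4 matrix with these as columns; its determinant is 0.
A zero determinant means the columns are linearly dependent.
Indeed 3e₂ - e₃ = 0.

linearly dependent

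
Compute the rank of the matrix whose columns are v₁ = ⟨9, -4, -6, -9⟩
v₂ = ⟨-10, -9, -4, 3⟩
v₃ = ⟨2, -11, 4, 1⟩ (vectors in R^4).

Apply Gaussian elimination to the matrix whose rows are v₁, v₂, v₃.
The echelon form has 3 nonzero rows, so the rank is 3.

rank 3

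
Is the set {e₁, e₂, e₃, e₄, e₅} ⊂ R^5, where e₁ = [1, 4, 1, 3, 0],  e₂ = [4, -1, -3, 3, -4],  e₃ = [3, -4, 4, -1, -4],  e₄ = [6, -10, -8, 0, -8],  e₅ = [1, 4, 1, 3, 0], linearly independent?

linearly dependent

Two of the vectors are equal, giving an immediate dependence.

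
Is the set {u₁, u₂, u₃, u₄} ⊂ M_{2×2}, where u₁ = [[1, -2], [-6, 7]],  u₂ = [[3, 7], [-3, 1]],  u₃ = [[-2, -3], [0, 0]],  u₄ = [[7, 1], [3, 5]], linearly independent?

Write each element as a coordinate vector in ℝ⁴ using {E₁₁, E₁₂, E₂₁, E₂₂}.
Form the 4×4 matrix with these as columns; its determinant is -96.
A nonzero determinant means the columns are linearly independent.

linearly independent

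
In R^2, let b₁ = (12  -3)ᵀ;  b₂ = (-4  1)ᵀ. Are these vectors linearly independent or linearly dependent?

linearly dependent

Place the vectors as rows of a 2×2 matrix and reduce to echelon form.
The reduction yields 1 nonzero row, so the rank is 1.
Since rank 1 < 2, the set is linearly dependent.
Indeed b₁ + 3b₂ = 0.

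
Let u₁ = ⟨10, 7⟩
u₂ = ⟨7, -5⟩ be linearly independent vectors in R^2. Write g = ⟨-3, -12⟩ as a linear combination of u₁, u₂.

g = -u₁ + u₂

Write g = c₁u₁ + c₂u₂ and equate components.
Back-substitution yields (c₁, c₂) = (-1, 1).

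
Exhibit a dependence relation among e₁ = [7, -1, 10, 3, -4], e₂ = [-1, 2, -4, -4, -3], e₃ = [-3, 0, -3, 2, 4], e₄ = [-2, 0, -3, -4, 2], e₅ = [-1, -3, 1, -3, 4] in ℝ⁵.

Solve the homogeneous system with e₁, e₂, e₃, e₄, e₅ as columns by row-reducing the coefficient matrix.
One solution (up to scaling) is (1, 2, 2, -1, 1).

e₁ + 2e₂ + 2e₃ - e₄ + e₅ = 0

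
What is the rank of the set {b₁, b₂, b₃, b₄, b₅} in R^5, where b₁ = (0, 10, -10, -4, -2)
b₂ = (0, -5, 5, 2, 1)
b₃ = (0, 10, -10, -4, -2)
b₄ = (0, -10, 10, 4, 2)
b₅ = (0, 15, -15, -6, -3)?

rank 1

Form the matrix with b₁, b₂, b₃, b₄, b₅ as columns and reduce.
The echelon form has 1 nonzero row, so the rank is 1.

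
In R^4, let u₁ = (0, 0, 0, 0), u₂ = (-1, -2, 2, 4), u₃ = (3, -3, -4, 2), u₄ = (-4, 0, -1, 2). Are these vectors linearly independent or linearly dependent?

One of the vectors is the zero vector, so the set is linearly dependent.

linearly dependent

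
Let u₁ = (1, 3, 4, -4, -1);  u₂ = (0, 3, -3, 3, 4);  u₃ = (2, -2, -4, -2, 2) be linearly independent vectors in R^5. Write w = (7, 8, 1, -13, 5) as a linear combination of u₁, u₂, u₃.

Since u₁, u₂, u₃ are independent, the coefficients expressing w are uniquely determined by a linear system.
Back-substitution yields (α₁, α₂, α₃) = (3, 1, 2).

w = 3u₁ + u₂ + 2u₃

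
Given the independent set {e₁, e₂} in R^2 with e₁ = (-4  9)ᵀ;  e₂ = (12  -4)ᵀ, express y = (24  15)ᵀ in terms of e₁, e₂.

y = 3e₁ + 3e₂

Set up the augmented matrix [e₁ | e₂ | y] and row-reduce.
Back-substitution yields (a₁, a₂) = (3, 3).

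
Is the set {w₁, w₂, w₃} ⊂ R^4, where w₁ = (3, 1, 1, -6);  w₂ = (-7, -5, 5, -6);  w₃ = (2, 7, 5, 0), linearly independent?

linearly independent

Place the vectors as rows of a 3×4 matrix and reduce to echelon form.
The reduction yields 3 nonzero rows, so the rank is 3.
Since rank = 3 (the number of vectors), the set is linearly independent.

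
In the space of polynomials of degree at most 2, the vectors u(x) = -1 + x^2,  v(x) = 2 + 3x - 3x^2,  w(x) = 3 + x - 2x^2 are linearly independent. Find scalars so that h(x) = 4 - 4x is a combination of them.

h = -2u - 2v + 2w

Work in coordinates with respect to the standard basis {1, x, x^2}.
Since u, v, w are independent, the coefficients expressing h are uniquely determined by a linear system.
Row-reducing the augmented matrix gives the unique coefficients (α₁, α₂, α₃) = (-2, -2, 2).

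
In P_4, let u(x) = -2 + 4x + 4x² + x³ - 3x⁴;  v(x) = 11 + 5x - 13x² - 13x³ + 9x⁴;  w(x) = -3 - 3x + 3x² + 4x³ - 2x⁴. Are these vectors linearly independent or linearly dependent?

Write each element as a coordinate vector in ℝ⁵ using {1, x, …, x⁴}.
Row-reduce the matrix whose columns are u, v, w.
The reduction yields 2 nonzero rows, so the rank is 2.
Since rank 2 < 3, the set is linearly dependent.
Indeed u + v + 3w = 0.

linearly dependent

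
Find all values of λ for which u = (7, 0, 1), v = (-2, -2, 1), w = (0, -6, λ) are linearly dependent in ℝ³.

λ = 27/7

The set is linearly dependent precisely when det[u; v; w] = 0.
Expanding, det = 54 - 14*λ.
Setting this to zero gives λ = 27/7.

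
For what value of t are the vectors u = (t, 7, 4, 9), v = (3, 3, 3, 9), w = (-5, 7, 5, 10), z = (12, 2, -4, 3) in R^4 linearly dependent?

t = -41/10

The vectors are dependent exactly when the determinant of the matrix with rows u, v, w, z vanishes.
Expanding, det = -180*t - 738.
Setting this to zero gives t = -41/10.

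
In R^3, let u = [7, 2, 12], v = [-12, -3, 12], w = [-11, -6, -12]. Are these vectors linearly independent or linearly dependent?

linearly independent

The matrix [u|v|w] has determinant 672.
A nonzero determinant means the columns are linearly independent.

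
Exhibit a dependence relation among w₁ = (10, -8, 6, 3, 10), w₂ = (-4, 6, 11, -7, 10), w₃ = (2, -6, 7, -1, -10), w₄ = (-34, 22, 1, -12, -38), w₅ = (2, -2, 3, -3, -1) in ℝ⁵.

3w₁ - w₂ - 2w₃ + w₄ + 2w₅ = 0

Set up α₁w₁ + … + α₅w₅ = 0 and solve the homogeneous system.
One solution (up to scaling) is (3, -1, -2, 1, 2).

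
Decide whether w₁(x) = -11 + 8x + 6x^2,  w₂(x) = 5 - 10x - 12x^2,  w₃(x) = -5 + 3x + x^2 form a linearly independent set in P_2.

Write each element as a coordinate vector in ℝ³ using {1, x, x^2}.
Row-reduce the matrix whose columns are w₁, w₂, w₃.
The reduction yields 3 nonzero rows, so the rank is 3.
Since rank = 3 (the number of vectors), the set is linearly independent.

linearly independent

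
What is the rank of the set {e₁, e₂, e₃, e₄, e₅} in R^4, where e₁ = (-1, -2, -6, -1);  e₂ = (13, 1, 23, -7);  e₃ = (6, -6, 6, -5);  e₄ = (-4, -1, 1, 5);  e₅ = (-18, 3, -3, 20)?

Row-reduce the 5×4 matrix with these as rows.
Exactly 3 pivots survive; hence the rank is 3.
(With 5 elements in a 4-dimensional space the rank is at most 4.)

rank 3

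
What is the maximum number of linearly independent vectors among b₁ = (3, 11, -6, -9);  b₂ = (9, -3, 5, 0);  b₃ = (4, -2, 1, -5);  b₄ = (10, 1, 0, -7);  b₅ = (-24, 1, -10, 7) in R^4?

Apply Gaussian elimination to the matrix whose rows are b₁, b₂, b₃, b₄, b₅.
Reduction leaves 4 leading entries, giving rank 4.
(With 5 elements in a 4-dimensional space the rank is at most 4.)

4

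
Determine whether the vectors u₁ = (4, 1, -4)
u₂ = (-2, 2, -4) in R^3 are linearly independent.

linearly independent

Place the vectors as rows of a 2×3 matrix and reduce to echelon form.
The reduction yields 2 nonzero rows, so the rank is 2.
Since rank = 2 (the number of vectors), the set is linearly independent.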